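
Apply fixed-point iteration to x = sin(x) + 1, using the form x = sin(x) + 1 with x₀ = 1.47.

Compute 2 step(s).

Equation: x = sin(x) + 1
Fixed-point form: x = sin(x) + 1
x₀ = 1.47

x_1 = g(1.470000) = 1.994924
x_2 = g(1.994924) = 1.911398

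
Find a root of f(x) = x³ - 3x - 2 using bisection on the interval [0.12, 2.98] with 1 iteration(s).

f(x) = x³ - 3x - 2
Initial interval: [0.12, 2.98]

Iteration 1:
  c_1 = (0.120000 + 2.980000)/2 = 1.550000
  f(c_1) = f(1.550000) = -2.926125
  f(a) × f(c) ≥ 0, new interval: [1.550000, 2.980000]

After 1 iteration(s), the approximation is c_1 = 1.550000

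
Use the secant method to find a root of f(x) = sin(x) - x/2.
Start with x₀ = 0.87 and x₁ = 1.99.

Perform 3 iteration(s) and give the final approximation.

f(x) = sin(x) - x/2
x₀ = 0.87, x₁ = 1.99

Secant formula: x_{n+1} = x_n - f(x_n)(x_n - x_{n-1})/(f(x_n) - f(x_{n-1}))

Iteration 1:
  f(0.870000) = 0.329329
  f(1.990000) = -0.081587
  x_2 = 1.990000 - (-0.081587)×(1.990000 - 0.870000)/(-0.081587 - 0.329329)
       = 1.767626
Iteration 2:
  f(1.990000) = -0.081587
  f(1.767626) = 0.096879
  x_3 = 1.767626 - 0.096879×(1.767626 - 1.990000)/(0.096879 - (-0.081587))
       = 1.888340
Iteration 3:
  f(1.767626) = 0.096879
  f(1.888340) = 0.005835
  x_4 = 1.888340 - 0.005835×(1.888340 - 1.767626)/(0.005835 - 0.096879)
       = 1.896077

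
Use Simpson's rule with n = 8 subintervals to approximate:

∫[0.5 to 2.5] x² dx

f(x) = x²
a = 0.5, b = 2.5, n = 8
h = (b - a)/n = 0.250000

Simpson's rule: (h/3)[f(x₀) + 4f(x₁) + 2f(x₂) + ... + f(xₙ)]

x_0 = 0.5000, f(x_0) = 0.250000, coefficient = 1
x_1 = 0.7500, f(x_1) = 0.562500, coefficient = 4
x_2 = 1.0000, f(x_2) = 1.000000, coefficient = 2
x_3 = 1.2500, f(x_3) = 1.562500, coefficient = 4
x_4 = 1.5000, f(x_4) = 2.250000, coefficient = 2
x_5 = 1.7500, f(x_5) = 3.062500, coefficient = 4
x_6 = 2.0000, f(x_6) = 4.000000, coefficient = 2
x_7 = 2.2500, f(x_7) = 5.062500, coefficient = 4
x_8 = 2.5000, f(x_8) = 6.250000, coefficient = 1

I ≈ (0.250000/3) × 62.000000 = 5.166667
Exact value: 5.166667
Error: 0.000000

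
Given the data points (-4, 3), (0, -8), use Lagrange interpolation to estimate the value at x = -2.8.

Lagrange interpolation formula:
P(x) = Σ yᵢ × Lᵢ(x)
where Lᵢ(x) = Π_{j≠i} (x - xⱼ)/(xᵢ - xⱼ)

L_0(-2.8) = (-2.8 - 0)/(-4 - 0) = 0.700000
L_1(-2.8) = (-2.8 - (-4))/(0 - (-4)) = 0.300000

P(-2.8) = 3×L_0(-2.8) + (-8)×L_1(-2.8)
P(-2.8) = -0.300000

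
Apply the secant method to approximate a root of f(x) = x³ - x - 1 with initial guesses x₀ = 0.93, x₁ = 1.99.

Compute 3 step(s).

f(x) = x³ - x - 1
x₀ = 0.93, x₁ = 1.99

Secant formula: x_{n+1} = x_n - f(x_n)(x_n - x_{n-1})/(f(x_n) - f(x_{n-1}))

Iteration 1:
  f(0.930000) = -1.125643
  f(1.990000) = 4.890599
  x_2 = 1.990000 - 4.890599×(1.990000 - 0.930000)/(4.890599 - (-1.125643))
       = 1.128327
Iteration 2:
  f(1.990000) = 4.890599
  f(1.128327) = -0.691830
  x_3 = 1.128327 - (-0.691830)×(1.128327 - 1.990000)/(-0.691830 - 4.890599)
       = 1.235114
Iteration 3:
  f(1.128327) = -0.691830
  f(1.235114) = -0.350940
  x_4 = 1.235114 - (-0.350940)×(1.235114 - 1.128327)/(-0.350940 - (-0.691830))
       = 1.345049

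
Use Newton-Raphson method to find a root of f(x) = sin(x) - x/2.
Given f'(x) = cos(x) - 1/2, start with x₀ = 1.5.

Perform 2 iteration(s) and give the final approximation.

f(x) = sin(x) - x/2
f'(x) = cos(x) - 1/2
x₀ = 1.5

Newton-Raphson formula: x_{n+1} = x_n - f(x_n)/f'(x_n)

Iteration 1:
  f(1.500000) = 0.247495
  f'(1.500000) = -0.429263
  x_1 = 1.500000 - 0.247495/(-0.429263) = 2.076558
Iteration 2:
  f(2.076558) = -0.163473
  f'(2.076558) = -0.984474
  x_2 = 2.076558 - (-0.163473)/(-0.984474) = 1.910507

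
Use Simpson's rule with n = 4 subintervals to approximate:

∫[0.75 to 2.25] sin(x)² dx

f(x) = sin(x)²
a = 0.75, b = 2.25, n = 4
h = (b - a)/n = 0.375000

Simpson's rule: (h/3)[f(x₀) + 4f(x₁) + 2f(x₂) + ... + f(xₙ)]

x_0 = 0.7500, f(x_0) = 0.464631, coefficient = 1
x_1 = 1.1250, f(x_1) = 0.814087, coefficient = 4
x_2 = 1.5000, f(x_2) = 0.994996, coefficient = 2
x_3 = 1.8750, f(x_3) = 0.910280, coefficient = 4
x_4 = 2.2500, f(x_4) = 0.605398, coefficient = 1

I ≈ (0.375000/3) × 9.957488 = 1.244686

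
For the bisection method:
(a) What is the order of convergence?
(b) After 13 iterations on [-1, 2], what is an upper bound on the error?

(a) Bisection has linear (order 1) convergence; the error is halved each step.

(b) Error bound = (b-a)/2^n = (2 - (-1))/2^{13}
    = 3/2^{13}

(a) 1 (linear); (b) error ≤ 3.66e-04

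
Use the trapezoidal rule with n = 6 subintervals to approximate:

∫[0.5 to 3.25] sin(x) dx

f(x) = sin(x)
a = 0.5, b = 3.25, n = 6
h = (b - a)/n = 0.458333

Trapezoidal rule: (h/2)[f(x₀) + 2f(x₁) + 2f(x₂) + ... + f(xₙ)]

x_0 = 0.5000, f(x_0) = 0.479426, coefficient = 1
x_1 = 0.9583, f(x_1) = 0.818235, coefficient = 2
x_2 = 1.4167, f(x_2) = 0.988146, coefficient = 2
x_3 = 1.8750, f(x_3) = 0.954086, coefficient = 2
x_4 = 2.3333, f(x_4) = 0.723086, coefficient = 2
x_5 = 2.7917, f(x_5) = 0.342828, coefficient = 2
x_6 = 3.2500, f(x_6) = -0.108195, coefficient = 1

I ≈ (0.458333/2) × 8.023990 = 1.838831
Exact value: 1.871712
Error: 0.032881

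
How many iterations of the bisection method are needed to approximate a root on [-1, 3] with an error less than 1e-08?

We need (b-a)/2^n ≤ 1e-08
(3 - (-1))/2^n ≤ 1e-08
4/2^n ≤ 1e-08
2^n ≥ 400000000
n ≥ log₂(400000000) = 28.58
n ≥ 29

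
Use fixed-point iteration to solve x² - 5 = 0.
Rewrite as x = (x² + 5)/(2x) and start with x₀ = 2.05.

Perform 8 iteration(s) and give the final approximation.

Equation: x² - 5 = 0
Fixed-point form: x = (x² + 5)/(2x)
x₀ = 2.05

x_1 = g(2.050000) = 2.244512
x_2 = g(2.244512) = 2.236084
x_3 = g(2.236084) = 2.236068
x_4 = g(2.236068) = 2.236068
x_5 = g(2.236068) = 2.236068
x_6 = g(2.236068) = 2.236068
x_7 = g(2.236068) = 2.236068
x_8 = g(2.236068) = 2.236068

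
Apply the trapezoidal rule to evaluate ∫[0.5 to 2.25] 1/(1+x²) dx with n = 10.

f(x) = 1/(1+x²)
a = 0.5, b = 2.25, n = 10
h = (b - a)/n = 0.175000

Trapezoidal rule: (h/2)[f(x₀) + 2f(x₁) + 2f(x₂) + ... + f(xₙ)]

x_0 = 0.5000, f(x_0) = 0.800000, coefficient = 1
x_1 = 0.6750, f(x_1) = 0.686990, coefficient = 2
x_2 = 0.8500, f(x_2) = 0.580552, coefficient = 2
x_3 = 1.0250, f(x_3) = 0.487656, coefficient = 2
x_4 = 1.2000, f(x_4) = 0.409836, coefficient = 2
x_5 = 1.3750, f(x_5) = 0.345946, coefficient = 2
x_6 = 1.5500, f(x_6) = 0.293902, coefficient = 2
x_7 = 1.7250, f(x_7) = 0.251533, coefficient = 2
x_8 = 1.9000, f(x_8) = 0.216920, coefficient = 2
x_9 = 2.0750, f(x_9) = 0.188479, coefficient = 2
x_10 = 2.2500, f(x_10) = 0.164948, coefficient = 1

I ≈ (0.175000/2) × 7.888575 = 0.690250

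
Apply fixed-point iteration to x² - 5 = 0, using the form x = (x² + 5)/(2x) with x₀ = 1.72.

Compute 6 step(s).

Equation: x² - 5 = 0
Fixed-point form: x = (x² + 5)/(2x)
x₀ = 1.72

x_1 = g(1.720000) = 2.313488
x_2 = g(2.313488) = 2.237363
x_3 = g(2.237363) = 2.236068
x_4 = g(2.236068) = 2.236068
x_5 = g(2.236068) = 2.236068
x_6 = g(2.236068) = 2.236068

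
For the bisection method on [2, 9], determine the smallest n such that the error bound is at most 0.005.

We need (b-a)/2^n ≤ 0.005
(9 - 2)/2^n ≤ 0.005
7/2^n ≤ 0.005
2^n ≥ 1400
n ≥ log₂(1400) = 10.45
n ≥ 11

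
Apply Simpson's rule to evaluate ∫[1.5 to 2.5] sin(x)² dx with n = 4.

f(x) = sin(x)²
a = 1.5, b = 2.5, n = 4
h = (b - a)/n = 0.250000

Simpson's rule: (h/3)[f(x₀) + 4f(x₁) + 2f(x₂) + ... + f(xₙ)]

x_0 = 1.5000, f(x_0) = 0.994996, coefficient = 1
x_1 = 1.7500, f(x_1) = 0.968228, coefficient = 4
x_2 = 2.0000, f(x_2) = 0.826822, coefficient = 2
x_3 = 2.2500, f(x_3) = 0.605398, coefficient = 4
x_4 = 2.5000, f(x_4) = 0.358169, coefficient = 1

I ≈ (0.250000/3) × 9.301314 = 0.775109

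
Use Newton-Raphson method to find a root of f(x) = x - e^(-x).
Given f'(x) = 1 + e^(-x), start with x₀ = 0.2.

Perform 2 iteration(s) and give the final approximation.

f(x) = x - e^(-x)
f'(x) = 1 + e^(-x)
x₀ = 0.2

Newton-Raphson formula: x_{n+1} = x_n - f(x_n)/f'(x_n)

Iteration 1:
  f(0.200000) = -0.618731
  f'(0.200000) = 1.818731
  x_1 = 0.200000 - (-0.618731)/1.818731 = 0.540199
Iteration 2:
  f(0.540199) = -0.042433
  f'(0.540199) = 1.582632
  x_2 = 0.540199 - (-0.042433)/1.582632 = 0.567011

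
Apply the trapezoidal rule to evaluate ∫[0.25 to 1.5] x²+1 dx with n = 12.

f(x) = x²+1
a = 0.25, b = 1.5, n = 12
h = (b - a)/n = 0.104167

Trapezoidal rule: (h/2)[f(x₀) + 2f(x₁) + 2f(x₂) + ... + f(xₙ)]

x_0 = 0.2500, f(x_0) = 1.062500, coefficient = 1
x_1 = 0.3542, f(x_1) = 1.125434, coefficient = 2
x_2 = 0.4583, f(x_2) = 1.210069, coefficient = 2
x_3 = 0.5625, f(x_3) = 1.316406, coefficient = 2
x_4 = 0.6667, f(x_4) = 1.444444, coefficient = 2
x_5 = 0.7708, f(x_5) = 1.594184, coefficient = 2
x_6 = 0.8750, f(x_6) = 1.765625, coefficient = 2
x_7 = 0.9792, f(x_7) = 1.958767, coefficient = 2
x_8 = 1.0833, f(x_8) = 2.173611, coefficient = 2
x_9 = 1.1875, f(x_9) = 2.410156, coefficient = 2
x_10 = 1.2917, f(x_10) = 2.668403, coefficient = 2
x_11 = 1.3958, f(x_11) = 2.948351, coefficient = 2
x_12 = 1.5000, f(x_12) = 3.250000, coefficient = 1

I ≈ (0.104167/2) × 45.543403 = 2.372052
Exact value: 2.369792
Error: 0.002261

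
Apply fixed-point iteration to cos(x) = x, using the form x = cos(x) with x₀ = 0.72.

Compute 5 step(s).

Equation: cos(x) = x
Fixed-point form: x = cos(x)
x₀ = 0.72

x_1 = g(0.720000) = 0.751806
x_2 = g(0.751806) = 0.730457
x_3 = g(0.730457) = 0.744870
x_4 = g(0.744870) = 0.735176
x_5 = g(0.735176) = 0.741713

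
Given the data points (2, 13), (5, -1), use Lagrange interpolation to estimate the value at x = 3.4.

Lagrange interpolation formula:
P(x) = Σ yᵢ × Lᵢ(x)
where Lᵢ(x) = Π_{j≠i} (x - xⱼ)/(xᵢ - xⱼ)

L_0(3.4) = (3.4 - 5)/(2 - 5) = 0.533333
L_1(3.4) = (3.4 - 2)/(5 - 2) = 0.466667

P(3.4) = 13×L_0(3.4) + (-1)×L_1(3.4)
P(3.4) = 6.466667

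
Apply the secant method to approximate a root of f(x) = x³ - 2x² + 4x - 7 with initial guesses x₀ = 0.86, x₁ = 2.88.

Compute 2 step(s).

f(x) = x³ - 2x² + 4x - 7
x₀ = 0.86, x₁ = 2.88

Secant formula: x_{n+1} = x_n - f(x_n)(x_n - x_{n-1})/(f(x_n) - f(x_{n-1}))

Iteration 1:
  f(0.860000) = -4.403144
  f(2.880000) = 11.819072
  x_2 = 2.880000 - 11.819072×(2.880000 - 0.860000)/(11.819072 - (-4.403144))
       = 1.408282
Iteration 2:
  f(2.880000) = 11.819072
  f(1.408282) = -2.540401
  x_3 = 1.408282 - (-2.540401)×(1.408282 - 2.880000)/(-2.540401 - 11.819072)
       = 1.668651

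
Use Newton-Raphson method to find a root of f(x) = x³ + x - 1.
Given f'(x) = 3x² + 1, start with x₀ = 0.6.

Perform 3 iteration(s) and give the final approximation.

f(x) = x³ + x - 1
f'(x) = 3x² + 1
x₀ = 0.6

Newton-Raphson formula: x_{n+1} = x_n - f(x_n)/f'(x_n)

Iteration 1:
  f(0.600000) = -0.184000
  f'(0.600000) = 2.080000
  x_1 = 0.600000 - (-0.184000)/2.080000 = 0.688462
Iteration 2:
  f(0.688462) = 0.014778
  f'(0.688462) = 2.421938
  x_2 = 0.688462 - 0.014778/2.421938 = 0.682360
Iteration 3:
  f(0.682360) = 0.000077
  f'(0.682360) = 2.396845
  x_3 = 0.682360 - 0.000077/2.396845 = 0.682328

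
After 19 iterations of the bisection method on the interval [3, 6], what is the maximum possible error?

Bisection error bound: |error| ≤ (b-a)/2^n
|error| ≤ (6 - 3)/2^19 = 3/2^19
|error| ≤ 0.0000057220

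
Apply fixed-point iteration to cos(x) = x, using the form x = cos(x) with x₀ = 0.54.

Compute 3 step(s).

Equation: cos(x) = x
Fixed-point form: x = cos(x)
x₀ = 0.54

x_1 = g(0.540000) = 0.857709
x_2 = g(0.857709) = 0.654172
x_3 = g(0.654172) = 0.793552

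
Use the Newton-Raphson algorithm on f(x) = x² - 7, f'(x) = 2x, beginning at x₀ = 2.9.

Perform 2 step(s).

f(x) = x² - 7
f'(x) = 2x
x₀ = 2.9

Newton-Raphson formula: x_{n+1} = x_n - f(x_n)/f'(x_n)

Iteration 1:
  f(2.900000) = 1.410000
  f'(2.900000) = 5.800000
  x_1 = 2.900000 - 1.410000/5.800000 = 2.656897
Iteration 2:
  f(2.656897) = 0.059099
  f'(2.656897) = 5.313793
  x_2 = 2.656897 - 0.059099/5.313793 = 2.645775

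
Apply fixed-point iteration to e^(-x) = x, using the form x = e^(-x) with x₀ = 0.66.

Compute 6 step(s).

Equation: e^(-x) = x
Fixed-point form: x = e^(-x)
x₀ = 0.66

x_1 = g(0.660000) = 0.516851
x_2 = g(0.516851) = 0.596395
x_3 = g(0.596395) = 0.550793
x_4 = g(0.550793) = 0.576492
x_5 = g(0.576492) = 0.561866
x_6 = g(0.561866) = 0.570144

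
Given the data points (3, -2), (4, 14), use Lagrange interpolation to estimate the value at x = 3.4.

Lagrange interpolation formula:
P(x) = Σ yᵢ × Lᵢ(x)
where Lᵢ(x) = Π_{j≠i} (x - xⱼ)/(xᵢ - xⱼ)

L_0(3.4) = (3.4 - 4)/(3 - 4) = 0.600000
L_1(3.4) = (3.4 - 3)/(4 - 3) = 0.400000

P(3.4) = (-2)×L_0(3.4) + 14×L_1(3.4)
P(3.4) = 4.400000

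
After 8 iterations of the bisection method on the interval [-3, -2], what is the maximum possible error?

Bisection error bound: |error| ≤ (b-a)/2^n
|error| ≤ (-2 - (-3))/2^8 = 1/2^8
|error| ≤ 0.0039062500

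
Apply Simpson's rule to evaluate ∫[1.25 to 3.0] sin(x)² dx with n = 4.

f(x) = sin(x)²
a = 1.25, b = 3.0, n = 4
h = (b - a)/n = 0.437500

Simpson's rule: (h/3)[f(x₀) + 4f(x₁) + 2f(x₂) + ... + f(xₙ)]

x_0 = 1.2500, f(x_0) = 0.900572, coefficient = 1
x_1 = 1.6875, f(x_1) = 0.986442, coefficient = 4
x_2 = 2.1250, f(x_2) = 0.723044, coefficient = 2
x_3 = 2.5625, f(x_3) = 0.299499, coefficient = 4
x_4 = 3.0000, f(x_4) = 0.019915, coefficient = 1

I ≈ (0.437500/3) × 7.510337 = 1.095257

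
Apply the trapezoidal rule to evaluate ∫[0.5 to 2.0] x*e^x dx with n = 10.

f(x) = x*e^x
a = 0.5, b = 2.0, n = 10
h = (b - a)/n = 0.150000

Trapezoidal rule: (h/2)[f(x₀) + 2f(x₁) + 2f(x₂) + ... + f(xₙ)]

x_0 = 0.5000, f(x_0) = 0.824361, coefficient = 1
x_1 = 0.6500, f(x_1) = 1.245102, coefficient = 2
x_2 = 0.8000, f(x_2) = 1.780433, coefficient = 2
x_3 = 0.9500, f(x_3) = 2.456424, coefficient = 2
x_4 = 1.1000, f(x_4) = 3.304583, coefficient = 2
x_5 = 1.2500, f(x_5) = 4.362929, coefficient = 2
x_6 = 1.4000, f(x_6) = 5.677280, coefficient = 2
x_7 = 1.5500, f(x_7) = 7.302779, coefficient = 2
x_8 = 1.7000, f(x_8) = 9.305711, coefficient = 2
x_9 = 1.8500, f(x_9) = 11.765666, coefficient = 2
x_10 = 2.0000, f(x_10) = 14.778112, coefficient = 1

I ≈ (0.150000/2) × 110.004283 = 8.250321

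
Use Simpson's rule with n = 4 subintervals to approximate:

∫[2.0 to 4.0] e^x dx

f(x) = e^x
a = 2.0, b = 4.0, n = 4
h = (b - a)/n = 0.500000

Simpson's rule: (h/3)[f(x₀) + 4f(x₁) + 2f(x₂) + ... + f(xₙ)]

x_0 = 2.0000, f(x_0) = 7.389056, coefficient = 1
x_1 = 2.5000, f(x_1) = 12.182494, coefficient = 4
x_2 = 3.0000, f(x_2) = 20.085537, coefficient = 2
x_3 = 3.5000, f(x_3) = 33.115452, coefficient = 4
x_4 = 4.0000, f(x_4) = 54.598150, coefficient = 1

I ≈ (0.500000/3) × 283.350064 = 47.225011
Exact value: 47.209094
Error: 0.015917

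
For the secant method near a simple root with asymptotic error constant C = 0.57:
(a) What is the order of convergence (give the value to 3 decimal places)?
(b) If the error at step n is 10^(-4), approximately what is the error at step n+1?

(a) Secant method has superlinear convergence with order φ = (1+√5)/2 ≈ 1.618.
    This means |e_{n+1}| ≈ C|e_n|^1.618.

(b) With |e_n| = 10^(-4) and C = 0.57:
    |e_{n+1}| ≈ 0.57 × (10^(-4))^1.618 = 0.57 × 10^(-6.47)

(a) ≈ 1.618 (golden ratio); (b) |e_{n+1}| ≈ 1.922e-07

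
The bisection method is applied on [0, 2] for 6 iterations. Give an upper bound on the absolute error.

Bisection error bound: |error| ≤ (b-a)/2^n
|error| ≤ (2 - 0)/2^6 = 2/2^6
|error| ≤ 0.0312500000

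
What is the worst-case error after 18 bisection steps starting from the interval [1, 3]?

Bisection error bound: |error| ≤ (b-a)/2^n
|error| ≤ (3 - 1)/2^18 = 2/2^18
|error| ≤ 0.0000076294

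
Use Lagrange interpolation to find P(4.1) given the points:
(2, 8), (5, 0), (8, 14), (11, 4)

Lagrange interpolation formula:
P(x) = Σ yᵢ × Lᵢ(x)
where Lᵢ(x) = Π_{j≠i} (x - xⱼ)/(xᵢ - xⱼ)

L_0(4.1) = (4.1 - 5)/(2 - 5) × (4.1 - 8)/(2 - 8) × (4.1 - 11)/(2 - 11) = 0.149500
L_1(4.1) = (4.1 - 2)/(5 - 2) × (4.1 - 8)/(5 - 8) × (4.1 - 11)/(5 - 11) = 1.046500
L_2(4.1) = (4.1 - 2)/(8 - 2) × (4.1 - 5)/(8 - 5) × (4.1 - 11)/(8 - 11) = -0.241500
L_3(4.1) = (4.1 - 2)/(11 - 2) × (4.1 - 5)/(11 - 5) × (4.1 - 8)/(11 - 8) = 0.045500

P(4.1) = 8×L_0(4.1) + 0×L_1(4.1) + 14×L_2(4.1) + 4×L_3(4.1)
P(4.1) = -2.003000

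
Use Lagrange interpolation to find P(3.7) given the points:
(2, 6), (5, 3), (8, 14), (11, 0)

Lagrange interpolation formula:
P(x) = Σ yᵢ × Lᵢ(x)
where Lᵢ(x) = Π_{j≠i} (x - xⱼ)/(xᵢ - xⱼ)

L_0(3.7) = (3.7 - 5)/(2 - 5) × (3.7 - 8)/(2 - 8) × (3.7 - 11)/(2 - 11) = 0.251895
L_1(3.7) = (3.7 - 2)/(5 - 2) × (3.7 - 8)/(5 - 8) × (3.7 - 11)/(5 - 11) = 0.988204
L_2(3.7) = (3.7 - 2)/(8 - 2) × (3.7 - 5)/(8 - 5) × (3.7 - 11)/(8 - 11) = -0.298759
L_3(3.7) = (3.7 - 2)/(11 - 2) × (3.7 - 5)/(11 - 5) × (3.7 - 8)/(11 - 8) = 0.058660

P(3.7) = 6×L_0(3.7) + 3×L_1(3.7) + 14×L_2(3.7) + 0×L_3(3.7)
P(3.7) = 0.293352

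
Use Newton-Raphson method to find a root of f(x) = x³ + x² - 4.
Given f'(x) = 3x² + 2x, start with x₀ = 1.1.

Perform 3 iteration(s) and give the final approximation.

f(x) = x³ + x² - 4
f'(x) = 3x² + 2x
x₀ = 1.1

Newton-Raphson formula: x_{n+1} = x_n - f(x_n)/f'(x_n)

Iteration 1:
  f(1.100000) = -1.459000
  f'(1.100000) = 5.830000
  x_1 = 1.100000 - (-1.459000)/5.830000 = 1.350257
Iteration 2:
  f(1.350257) = 0.284977
  f'(1.350257) = 8.170099
  x_2 = 1.350257 - 0.284977/8.170099 = 1.315377
Iteration 3:
  f(1.315377) = 0.006103
  f'(1.315377) = 7.821402
  x_3 = 1.315377 - 0.006103/7.821402 = 1.314597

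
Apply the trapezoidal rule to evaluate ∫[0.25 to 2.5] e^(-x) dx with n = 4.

f(x) = e^(-x)
a = 0.25, b = 2.5, n = 4
h = (b - a)/n = 0.562500

Trapezoidal rule: (h/2)[f(x₀) + 2f(x₁) + 2f(x₂) + ... + f(xₙ)]

x_0 = 0.2500, f(x_0) = 0.778801, coefficient = 1
x_1 = 0.8125, f(x_1) = 0.443747, coefficient = 2
x_2 = 1.3750, f(x_2) = 0.252840, coefficient = 2
x_3 = 1.9375, f(x_3) = 0.144064, coefficient = 2
x_4 = 2.5000, f(x_4) = 0.082085, coefficient = 1

I ≈ (0.562500/2) × 2.542187 = 0.714990
Exact value: 0.696716
Error: 0.018274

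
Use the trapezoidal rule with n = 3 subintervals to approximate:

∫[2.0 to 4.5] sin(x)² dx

f(x) = sin(x)²
a = 2.0, b = 4.5, n = 3
h = (b - a)/n = 0.833333

Trapezoidal rule: (h/2)[f(x₀) + 2f(x₁) + 2f(x₂) + ... + f(xₙ)]

x_0 = 2.0000, f(x_0) = 0.826822, coefficient = 1
x_1 = 2.8333, f(x_1) = 0.092052, coefficient = 2
x_2 = 3.6667, f(x_2) = 0.251279, coefficient = 2
x_3 = 4.5000, f(x_3) = 0.955565, coefficient = 1

I ≈ (0.833333/2) × 2.469048 = 1.028770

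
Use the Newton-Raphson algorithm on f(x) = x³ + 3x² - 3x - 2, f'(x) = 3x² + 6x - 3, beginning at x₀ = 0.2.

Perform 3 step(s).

f(x) = x³ + 3x² - 3x - 2
f'(x) = 3x² + 6x - 3
x₀ = 0.2

Newton-Raphson formula: x_{n+1} = x_n - f(x_n)/f'(x_n)

Iteration 1:
  f(0.200000) = -2.472000
  f'(0.200000) = -1.680000
  x_1 = 0.200000 - (-2.472000)/(-1.680000) = -1.271429
Iteration 2:
  f(-1.271429) = 4.608574
  f'(-1.271429) = -5.778980
  x_2 = -1.271429 - 4.608574/(-5.778980) = -0.473957
Iteration 3:
  f(-0.473957) = -0.010693
  f'(-0.473957) = -5.169835
  x_3 = -0.473957 - (-0.010693)/(-5.169835) = -0.476025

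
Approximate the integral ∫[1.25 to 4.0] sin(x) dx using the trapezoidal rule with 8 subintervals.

f(x) = sin(x)
a = 1.25, b = 4.0, n = 8
h = (b - a)/n = 0.343750

Trapezoidal rule: (h/2)[f(x₀) + 2f(x₁) + 2f(x₂) + ... + f(xₙ)]

x_0 = 1.2500, f(x_0) = 0.948985, coefficient = 1
x_1 = 1.5938, f(x_1) = 0.999737, coefficient = 2
x_2 = 1.9375, f(x_2) = 0.933514, coefficient = 2
x_3 = 2.2812, f(x_3) = 0.758066, coefficient = 2
x_4 = 2.6250, f(x_4) = 0.493920, coefficient = 2
x_5 = 2.9688, f(x_5) = 0.171983, coefficient = 2
x_6 = 3.3125, f(x_6) = -0.170077, coefficient = 2
x_7 = 3.6562, f(x_7) = -0.492237, coefficient = 2
x_8 = 4.0000, f(x_8) = -0.756802, coefficient = 1

I ≈ (0.343750/2) × 5.581997 = 0.959406
Exact value: 0.968966
Error: 0.009560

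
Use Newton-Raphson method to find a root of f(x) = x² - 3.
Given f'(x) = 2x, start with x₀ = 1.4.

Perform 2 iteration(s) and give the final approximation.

f(x) = x² - 3
f'(x) = 2x
x₀ = 1.4

Newton-Raphson formula: x_{n+1} = x_n - f(x_n)/f'(x_n)

Iteration 1:
  f(1.400000) = -1.040000
  f'(1.400000) = 2.800000
  x_1 = 1.400000 - (-1.040000)/2.800000 = 1.771429
Iteration 2:
  f(1.771429) = 0.137959
  f'(1.771429) = 3.542857
  x_2 = 1.771429 - 0.137959/3.542857 = 1.732488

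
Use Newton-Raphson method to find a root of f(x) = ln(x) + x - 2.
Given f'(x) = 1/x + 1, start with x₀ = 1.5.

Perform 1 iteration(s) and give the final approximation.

f(x) = ln(x) + x - 2
f'(x) = 1/x + 1
x₀ = 1.5

Newton-Raphson formula: x_{n+1} = x_n - f(x_n)/f'(x_n)

Iteration 1:
  f(1.500000) = -0.094535
  f'(1.500000) = 1.666667
  x_1 = 1.500000 - (-0.094535)/1.666667 = 1.556721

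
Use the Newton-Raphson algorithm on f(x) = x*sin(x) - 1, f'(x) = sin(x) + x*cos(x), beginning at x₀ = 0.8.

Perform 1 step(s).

f(x) = x*sin(x) - 1
f'(x) = sin(x) + x*cos(x)
x₀ = 0.8

Newton-Raphson formula: x_{n+1} = x_n - f(x_n)/f'(x_n)

Iteration 1:
  f(0.800000) = -0.426115
  f'(0.800000) = 1.274721
  x_1 = 0.800000 - (-0.426115)/1.274721 = 1.134281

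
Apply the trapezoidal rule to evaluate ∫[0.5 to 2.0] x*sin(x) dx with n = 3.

f(x) = x*sin(x)
a = 0.5, b = 2.0, n = 3
h = (b - a)/n = 0.500000

Trapezoidal rule: (h/2)[f(x₀) + 2f(x₁) + 2f(x₂) + ... + f(xₙ)]

x_0 = 0.5000, f(x_0) = 0.239713, coefficient = 1
x_1 = 1.0000, f(x_1) = 0.841471, coefficient = 2
x_2 = 1.5000, f(x_2) = 1.496242, coefficient = 2
x_3 = 2.0000, f(x_3) = 1.818595, coefficient = 1

I ≈ (0.500000/2) × 6.733735 = 1.683434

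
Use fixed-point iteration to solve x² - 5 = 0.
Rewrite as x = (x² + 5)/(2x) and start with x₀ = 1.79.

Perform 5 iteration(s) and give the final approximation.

Equation: x² - 5 = 0
Fixed-point form: x = (x² + 5)/(2x)
x₀ = 1.79

x_1 = g(1.790000) = 2.291648
x_2 = g(2.291648) = 2.236742
x_3 = g(2.236742) = 2.236068
x_4 = g(2.236068) = 2.236068
x_5 = g(2.236068) = 2.236068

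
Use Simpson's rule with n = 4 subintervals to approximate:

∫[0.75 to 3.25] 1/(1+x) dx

f(x) = 1/(1+x)
a = 0.75, b = 3.25, n = 4
h = (b - a)/n = 0.625000

Simpson's rule: (h/3)[f(x₀) + 4f(x₁) + 2f(x₂) + ... + f(xₙ)]

x_0 = 0.7500, f(x_0) = 0.571429, coefficient = 1
x_1 = 1.3750, f(x_1) = 0.421053, coefficient = 4
x_2 = 2.0000, f(x_2) = 0.333333, coefficient = 2
x_3 = 2.6250, f(x_3) = 0.275862, coefficient = 4
x_4 = 3.2500, f(x_4) = 0.235294, coefficient = 1

I ≈ (0.625000/3) × 4.261048 = 0.887718
Exact value: 0.887303
Error: 0.000415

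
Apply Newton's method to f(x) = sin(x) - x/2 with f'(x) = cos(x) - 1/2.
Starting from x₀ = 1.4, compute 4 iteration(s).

f(x) = sin(x) - x/2
f'(x) = cos(x) - 1/2
x₀ = 1.4

Newton-Raphson formula: x_{n+1} = x_n - f(x_n)/f'(x_n)

Iteration 1:
  f(1.400000) = 0.285450
  f'(1.400000) = -0.330033
  x_1 = 1.400000 - 0.285450/(-0.330033) = 2.264913
Iteration 2:
  f(2.264913) = -0.363838
  f'(2.264913) = -1.139707
  x_2 = 2.264913 - (-0.363838)/(-1.139707) = 1.945675
Iteration 3:
  f(1.945675) = -0.042286
  f'(1.945675) = -0.866160
  x_3 = 1.945675 - (-0.042286)/(-0.866160) = 1.896856
Iteration 4:
  f(1.896856) = -0.001116
  f'(1.896856) = -0.820312
  x_4 = 1.896856 - (-0.001116)/(-0.820312) = 1.895495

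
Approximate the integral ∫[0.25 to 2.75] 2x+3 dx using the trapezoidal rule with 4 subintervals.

f(x) = 2x+3
a = 0.25, b = 2.75, n = 4
h = (b - a)/n = 0.625000

Trapezoidal rule: (h/2)[f(x₀) + 2f(x₁) + 2f(x₂) + ... + f(xₙ)]

x_0 = 0.2500, f(x_0) = 3.500000, coefficient = 1
x_1 = 0.8750, f(x_1) = 4.750000, coefficient = 2
x_2 = 1.5000, f(x_2) = 6.000000, coefficient = 2
x_3 = 2.1250, f(x_3) = 7.250000, coefficient = 2
x_4 = 2.7500, f(x_4) = 8.500000, coefficient = 1

I ≈ (0.625000/2) × 48.000000 = 15.000000
Exact value: 15.000000
Error: 0.000000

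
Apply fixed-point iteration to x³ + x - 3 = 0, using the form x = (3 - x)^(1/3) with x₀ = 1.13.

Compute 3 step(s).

Equation: x³ + x - 3 = 0
Fixed-point form: x = (3 - x)^(1/3)
x₀ = 1.13

x_1 = g(1.130000) = 1.232009
x_2 = g(1.232009) = 1.209187
x_3 = g(1.209187) = 1.214367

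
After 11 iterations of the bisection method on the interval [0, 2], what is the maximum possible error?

Bisection error bound: |error| ≤ (b-a)/2^n
|error| ≤ (2 - 0)/2^11 = 2/2^11
|error| ≤ 0.0009765625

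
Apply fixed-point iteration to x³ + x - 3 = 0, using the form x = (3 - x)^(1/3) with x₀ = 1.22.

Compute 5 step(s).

Equation: x³ + x - 3 = 0
Fixed-point form: x = (3 - x)^(1/3)
x₀ = 1.22

x_1 = g(1.220000) = 1.211918
x_2 = g(1.211918) = 1.213750
x_3 = g(1.213750) = 1.213335
x_4 = g(1.213335) = 1.213429
x_5 = g(1.213429) = 1.213408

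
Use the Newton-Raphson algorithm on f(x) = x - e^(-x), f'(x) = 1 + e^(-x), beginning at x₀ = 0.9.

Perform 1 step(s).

f(x) = x - e^(-x)
f'(x) = 1 + e^(-x)
x₀ = 0.9

Newton-Raphson formula: x_{n+1} = x_n - f(x_n)/f'(x_n)

Iteration 1:
  f(0.900000) = 0.493430
  f'(0.900000) = 1.406570
  x_1 = 0.900000 - 0.493430/1.406570 = 0.549196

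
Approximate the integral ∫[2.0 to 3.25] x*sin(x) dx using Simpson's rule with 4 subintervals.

f(x) = x*sin(x)
a = 2.0, b = 3.25, n = 4
h = (b - a)/n = 0.312500

Simpson's rule: (h/3)[f(x₀) + 4f(x₁) + 2f(x₂) + ... + f(xₙ)]

x_0 = 2.0000, f(x_0) = 1.818595, coefficient = 1
x_1 = 2.3125, f(x_1) = 1.705050, coefficient = 4
x_2 = 2.6250, f(x_2) = 1.296541, coefficient = 2
x_3 = 2.9375, f(x_3) = 0.595369, coefficient = 4
x_4 = 3.2500, f(x_4) = -0.351634, coefficient = 1

I ≈ (0.312500/3) × 13.261715 = 1.381429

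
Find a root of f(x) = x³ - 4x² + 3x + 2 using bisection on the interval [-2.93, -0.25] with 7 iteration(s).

f(x) = x³ - 4x² + 3x + 2
Initial interval: [-2.93, -0.25]

Iteration 1:
  c_1 = (-2.930000 + (-0.250000))/2 = -1.590000
  f(c_1) = f(-1.590000) = -16.902079
  f(a) × f(c) ≥ 0, new interval: [-1.590000, -0.250000]
Iteration 2:
  c_2 = (-1.590000 + (-0.250000))/2 = -0.920000
  f(c_2) = f(-0.920000) = -4.924288
  f(a) × f(c) ≥ 0, new interval: [-0.920000, -0.250000]
Iteration 3:
  c_3 = (-0.920000 + (-0.250000))/2 = -0.585000
  f(c_3) = f(-0.585000) = -1.324102
  f(a) × f(c) ≥ 0, new interval: [-0.585000, -0.250000]
Iteration 4:
  c_4 = (-0.585000 + (-0.250000))/2 = -0.417500
  f(c_4) = f(-0.417500) = -0.022498
  f(a) × f(c) ≥ 0, new interval: [-0.417500, -0.250000]
Iteration 5:
  c_5 = (-0.417500 + (-0.250000))/2 = -0.333750
  f(c_5) = f(-0.333750) = 0.516018
  f(a) × f(c) < 0, new interval: [-0.417500, -0.333750]
Iteration 6:
  c_6 = (-0.417500 + (-0.333750))/2 = -0.375625
  f(c_6) = f(-0.375625) = 0.255750
  f(a) × f(c) < 0, new interval: [-0.417500, -0.375625]
Iteration 7:
  c_7 = (-0.417500 + (-0.375625))/2 = -0.396562
  f(c_7) = f(-0.396562) = 0.118901
  f(a) × f(c) < 0, new interval: [-0.417500, -0.396562]

After 7 iteration(s), the approximation is c_7 = -0.396562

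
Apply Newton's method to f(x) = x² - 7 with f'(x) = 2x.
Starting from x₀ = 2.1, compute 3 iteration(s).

f(x) = x² - 7
f'(x) = 2x
x₀ = 2.1

Newton-Raphson formula: x_{n+1} = x_n - f(x_n)/f'(x_n)

Iteration 1:
  f(2.100000) = -2.590000
  f'(2.100000) = 4.200000
  x_1 = 2.100000 - (-2.590000)/4.200000 = 2.716667
Iteration 2:
  f(2.716667) = 0.380278
  f'(2.716667) = 5.433333
  x_2 = 2.716667 - 0.380278/5.433333 = 2.646677
Iteration 3:
  f(2.646677) = 0.004899
  f'(2.646677) = 5.293354
  x_3 = 2.646677 - 0.004899/5.293354 = 2.645751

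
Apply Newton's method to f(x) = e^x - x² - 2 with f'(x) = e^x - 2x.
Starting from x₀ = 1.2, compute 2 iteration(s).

f(x) = e^x - x² - 2
f'(x) = e^x - 2x
x₀ = 1.2

Newton-Raphson formula: x_{n+1} = x_n - f(x_n)/f'(x_n)

Iteration 1:
  f(1.200000) = -0.119883
  f'(1.200000) = 0.920117
  x_1 = 1.200000 - (-0.119883)/0.920117 = 1.330291
Iteration 2:
  f(1.330291) = 0.012470
  f'(1.330291) = 1.121562
  x_2 = 1.330291 - 0.012470/1.121562 = 1.319173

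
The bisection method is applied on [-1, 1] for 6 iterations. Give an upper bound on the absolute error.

Bisection error bound: |error| ≤ (b-a)/2^n
|error| ≤ (1 - (-1))/2^6 = 2/2^6
|error| ≤ 0.0312500000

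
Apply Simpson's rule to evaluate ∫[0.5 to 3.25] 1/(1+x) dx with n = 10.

f(x) = 1/(1+x)
a = 0.5, b = 3.25, n = 10
h = (b - a)/n = 0.275000

Simpson's rule: (h/3)[f(x₀) + 4f(x₁) + 2f(x₂) + ... + f(xₙ)]

x_0 = 0.5000, f(x_0) = 0.666667, coefficient = 1
x_1 = 0.7750, f(x_1) = 0.563380, coefficient = 4
x_2 = 1.0500, f(x_2) = 0.487805, coefficient = 2
x_3 = 1.3250, f(x_3) = 0.430108, coefficient = 4
x_4 = 1.6000, f(x_4) = 0.384615, coefficient = 2
x_5 = 1.8750, f(x_5) = 0.347826, coefficient = 4
x_6 = 2.1500, f(x_6) = 0.317460, coefficient = 2
x_7 = 2.4250, f(x_7) = 0.291971, coefficient = 4
x_8 = 2.7000, f(x_8) = 0.270270, coefficient = 2
x_9 = 2.9750, f(x_9) = 0.251572, coefficient = 4
x_10 = 3.2500, f(x_10) = 0.235294, coefficient = 1

I ≈ (0.275000/3) × 11.361691 = 1.041488
Exact value: 1.041454
Error: 0.000034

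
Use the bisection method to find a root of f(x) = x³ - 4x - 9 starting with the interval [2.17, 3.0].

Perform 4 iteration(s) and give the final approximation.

f(x) = x³ - 4x - 9
Initial interval: [2.17, 3.0]

Iteration 1:
  c_1 = (2.170000 + 3.000000)/2 = 2.585000
  f(c_1) = f(2.585000) = -2.066448
  f(a) × f(c) ≥ 0, new interval: [2.585000, 3.000000]
Iteration 2:
  c_2 = (2.585000 + 3.000000)/2 = 2.792500
  f(c_2) = f(2.792500) = 1.606072
  f(a) × f(c) < 0, new interval: [2.585000, 2.792500]
Iteration 3:
  c_3 = (2.585000 + 2.792500)/2 = 2.688750
  f(c_3) = f(2.688750) = -0.317014
  f(a) × f(c) ≥ 0, new interval: [2.688750, 2.792500]
Iteration 4:
  c_4 = (2.688750 + 2.792500)/2 = 2.740625
  f(c_4) = f(2.740625) = 0.622404
  f(a) × f(c) < 0, new interval: [2.688750, 2.740625]

After 4 iteration(s), the approximation is c_4 = 2.740625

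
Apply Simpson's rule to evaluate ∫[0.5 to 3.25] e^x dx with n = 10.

f(x) = e^x
a = 0.5, b = 3.25, n = 10
h = (b - a)/n = 0.275000

Simpson's rule: (h/3)[f(x₀) + 4f(x₁) + 2f(x₂) + ... + f(xₙ)]

x_0 = 0.5000, f(x_0) = 1.648721, coefficient = 1
x_1 = 0.7750, f(x_1) = 2.170592, coefficient = 4
x_2 = 1.0500, f(x_2) = 2.857651, coefficient = 2
x_3 = 1.3250, f(x_3) = 3.762185, coefficient = 4
x_4 = 1.6000, f(x_4) = 4.953032, coefficient = 2
x_5 = 1.8750, f(x_5) = 6.520819, coefficient = 4
x_6 = 2.1500, f(x_6) = 8.584858, coefficient = 2
x_7 = 2.4250, f(x_7) = 11.302229, coefficient = 4
x_8 = 2.7000, f(x_8) = 14.879732, coefficient = 2
x_9 = 2.9750, f(x_9) = 19.589623, coefficient = 4
x_10 = 3.2500, f(x_10) = 25.790340, coefficient = 1

I ≈ (0.275000/3) × 263.371406 = 24.142379
Exact value: 24.141619
Error: 0.000760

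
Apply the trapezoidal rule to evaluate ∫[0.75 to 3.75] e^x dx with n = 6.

f(x) = e^x
a = 0.75, b = 3.75, n = 6
h = (b - a)/n = 0.500000

Trapezoidal rule: (h/2)[f(x₀) + 2f(x₁) + 2f(x₂) + ... + f(xₙ)]

x_0 = 0.7500, f(x_0) = 2.117000, coefficient = 1
x_1 = 1.2500, f(x_1) = 3.490343, coefficient = 2
x_2 = 1.7500, f(x_2) = 5.754603, coefficient = 2
x_3 = 2.2500, f(x_3) = 9.487736, coefficient = 2
x_4 = 2.7500, f(x_4) = 15.642632, coefficient = 2
x_5 = 3.2500, f(x_5) = 25.790340, coefficient = 2
x_6 = 3.7500, f(x_6) = 42.521082, coefficient = 1

I ≈ (0.500000/2) × 164.969389 = 41.242347
Exact value: 40.404082
Error: 0.838265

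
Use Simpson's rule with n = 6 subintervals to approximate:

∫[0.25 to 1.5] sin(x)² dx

f(x) = sin(x)²
a = 0.25, b = 1.5, n = 6
h = (b - a)/n = 0.208333

Simpson's rule: (h/3)[f(x₀) + 4f(x₁) + 2f(x₂) + ... + f(xₙ)]

x_0 = 0.2500, f(x_0) = 0.061209, coefficient = 1
x_1 = 0.4583, f(x_1) = 0.195766, coefficient = 4
x_2 = 0.6667, f(x_2) = 0.382381, coefficient = 2
x_3 = 0.8750, f(x_3) = 0.589123, coefficient = 4
x_4 = 1.0833, f(x_4) = 0.780615, coefficient = 2
x_5 = 1.2917, f(x_5) = 0.924089, coefficient = 4
x_6 = 1.5000, f(x_6) = 0.994996, coefficient = 1

I ≈ (0.208333/3) × 10.218108 = 0.709591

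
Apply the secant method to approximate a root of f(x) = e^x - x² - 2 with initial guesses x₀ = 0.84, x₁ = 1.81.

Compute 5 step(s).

f(x) = e^x - x² - 2
x₀ = 0.84, x₁ = 1.81

Secant formula: x_{n+1} = x_n - f(x_n)(x_n - x_{n-1})/(f(x_n) - f(x_{n-1}))

Iteration 1:
  f(0.840000) = -0.389233
  f(1.810000) = 0.834347
  x_2 = 1.810000 - 0.834347×(1.810000 - 0.840000)/(0.834347 - (-0.389233))
       = 1.148567
Iteration 2:
  f(1.810000) = 0.834347
  f(1.148567) = -0.165536
  x_3 = 1.148567 - (-0.165536)×(1.148567 - 1.810000)/(-0.165536 - 0.834347)
       = 1.258070
Iteration 3:
  f(1.148567) = -0.165536
  f(1.258070) = -0.064116
  x_4 = 1.258070 - (-0.064116)×(1.258070 - 1.148567)/(-0.064116 - (-0.165536))
       = 1.327296
Iteration 4:
  f(1.258070) = -0.064116
  f(1.327296) = 0.009119
  x_5 = 1.327296 - 0.009119×(1.327296 - 1.258070)/(0.009119 - (-0.064116))
       = 1.318677
Iteration 5:
  f(1.327296) = 0.009119
  f(1.318677) = -0.000437
  x_6 = 1.318677 - (-0.000437)×(1.318677 - 1.327296)/(-0.000437 - 0.009119)
       = 1.319071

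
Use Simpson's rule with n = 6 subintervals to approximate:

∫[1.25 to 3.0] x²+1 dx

f(x) = x²+1
a = 1.25, b = 3.0, n = 6
h = (b - a)/n = 0.291667

Simpson's rule: (h/3)[f(x₀) + 4f(x₁) + 2f(x₂) + ... + f(xₙ)]

x_0 = 1.2500, f(x_0) = 2.562500, coefficient = 1
x_1 = 1.5417, f(x_1) = 3.376736, coefficient = 4
x_2 = 1.8333, f(x_2) = 4.361111, coefficient = 2
x_3 = 2.1250, f(x_3) = 5.515625, coefficient = 4
x_4 = 2.4167, f(x_4) = 6.840278, coefficient = 2
x_5 = 2.7083, f(x_5) = 8.335069, coefficient = 4
x_6 = 3.0000, f(x_6) = 10.000000, coefficient = 1

I ≈ (0.291667/3) × 103.875000 = 10.098958
Exact value: 10.098958
Error: 0.000000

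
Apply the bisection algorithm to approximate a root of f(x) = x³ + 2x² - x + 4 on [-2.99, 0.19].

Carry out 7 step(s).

f(x) = x³ + 2x² - x + 4
Initial interval: [-2.99, 0.19]

Iteration 1:
  c_1 = (-2.990000 + 0.190000)/2 = -1.400000
  f(c_1) = f(-1.400000) = 6.576000
  f(a) × f(c) < 0, new interval: [-2.990000, -1.400000]
Iteration 2:
  c_2 = (-2.990000 + (-1.400000))/2 = -2.195000
  f(c_2) = f(-2.195000) = 5.255485
  f(a) × f(c) < 0, new interval: [-2.990000, -2.195000]
Iteration 3:
  c_3 = (-2.990000 + (-2.195000))/2 = -2.592500
  f(c_3) = f(-2.592500) = 2.610274
  f(a) × f(c) < 0, new interval: [-2.990000, -2.592500]
Iteration 4:
  c_4 = (-2.990000 + (-2.592500))/2 = -2.791250
  f(c_4) = f(-2.791250) = 0.626561
  f(a) × f(c) < 0, new interval: [-2.990000, -2.791250]
Iteration 5:
  c_5 = (-2.990000 + (-2.791250))/2 = -2.890625
  f(c_5) = f(-2.890625) = -0.551182
  f(a) × f(c) ≥ 0, new interval: [-2.890625, -2.791250]
Iteration 6:
  c_6 = (-2.890625 + (-2.791250))/2 = -2.840937
  f(c_6) = f(-2.840937) = 0.053793
  f(a) × f(c) < 0, new interval: [-2.890625, -2.840937]
Iteration 7:
  c_7 = (-2.890625 + (-2.840937))/2 = -2.865781
  f(c_7) = f(-2.865781) = -0.244622
  f(a) × f(c) ≥ 0, new interval: [-2.865781, -2.840937]

After 7 iteration(s), the approximation is c_7 = -2.865781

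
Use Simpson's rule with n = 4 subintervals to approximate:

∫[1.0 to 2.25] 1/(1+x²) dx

f(x) = 1/(1+x²)
a = 1.0, b = 2.25, n = 4
h = (b - a)/n = 0.312500

Simpson's rule: (h/3)[f(x₀) + 4f(x₁) + 2f(x₂) + ... + f(xₙ)]

x_0 = 1.0000, f(x_0) = 0.500000, coefficient = 1
x_1 = 1.3125, f(x_1) = 0.367288, coefficient = 4
x_2 = 1.6250, f(x_2) = 0.274678, coefficient = 2
x_3 = 1.9375, f(x_3) = 0.210353, coefficient = 4
x_4 = 2.2500, f(x_4) = 0.164948, coefficient = 1

I ≈ (0.312500/3) × 3.524872 = 0.367174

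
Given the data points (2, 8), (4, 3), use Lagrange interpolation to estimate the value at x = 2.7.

Lagrange interpolation formula:
P(x) = Σ yᵢ × Lᵢ(x)
where Lᵢ(x) = Π_{j≠i} (x - xⱼ)/(xᵢ - xⱼ)

L_0(2.7) = (2.7 - 4)/(2 - 4) = 0.650000
L_1(2.7) = (2.7 - 2)/(4 - 2) = 0.350000

P(2.7) = 8×L_0(2.7) + 3×L_1(2.7)
P(2.7) = 6.250000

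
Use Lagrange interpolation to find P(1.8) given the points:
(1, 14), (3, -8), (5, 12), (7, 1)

Lagrange interpolation formula:
P(x) = Σ yᵢ × Lᵢ(x)
where Lᵢ(x) = Π_{j≠i} (x - xⱼ)/(xᵢ - xⱼ)

L_0(1.8) = (1.8 - 3)/(1 - 3) × (1.8 - 5)/(1 - 5) × (1.8 - 7)/(1 - 7) = 0.416000
L_1(1.8) = (1.8 - 1)/(3 - 1) × (1.8 - 5)/(3 - 5) × (1.8 - 7)/(3 - 7) = 0.832000
L_2(1.8) = (1.8 - 1)/(5 - 1) × (1.8 - 3)/(5 - 3) × (1.8 - 7)/(5 - 7) = -0.312000
L_3(1.8) = (1.8 - 1)/(7 - 1) × (1.8 - 3)/(7 - 3) × (1.8 - 5)/(7 - 5) = 0.064000

P(1.8) = 14×L_0(1.8) + (-8)×L_1(1.8) + 12×L_2(1.8) + 1×L_3(1.8)
P(1.8) = -4.512000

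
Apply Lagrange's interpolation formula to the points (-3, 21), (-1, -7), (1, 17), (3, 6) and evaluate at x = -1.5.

Lagrange interpolation formula:
P(x) = Σ yᵢ × Lᵢ(x)
where Lᵢ(x) = Π_{j≠i} (x - xⱼ)/(xᵢ - xⱼ)

L_0(-1.5) = (-1.5 - (-1))/(-3 - (-1)) × (-1.5 - 1)/(-3 - 1) × (-1.5 - 3)/(-3 - 3) = 0.117188
L_1(-1.5) = (-1.5 - (-3))/(-1 - (-3)) × (-1.5 - 1)/(-1 - 1) × (-1.5 - 3)/(-1 - 3) = 1.054688
L_2(-1.5) = (-1.5 - (-3))/(1 - (-3)) × (-1.5 - (-1))/(1 - (-1)) × (-1.5 - 3)/(1 - 3) = -0.210938
L_3(-1.5) = (-1.5 - (-3))/(3 - (-3)) × (-1.5 - (-1))/(3 - (-1)) × (-1.5 - 1)/(3 - 1) = 0.039062

P(-1.5) = 21×L_0(-1.5) + (-7)×L_1(-1.5) + 17×L_2(-1.5) + 6×L_3(-1.5)
P(-1.5) = -8.273438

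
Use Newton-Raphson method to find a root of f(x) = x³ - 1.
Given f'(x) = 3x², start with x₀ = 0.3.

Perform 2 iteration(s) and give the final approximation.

f(x) = x³ - 1
f'(x) = 3x²
x₀ = 0.3

Newton-Raphson formula: x_{n+1} = x_n - f(x_n)/f'(x_n)

Iteration 1:
  f(0.300000) = -0.973000
  f'(0.300000) = 0.270000
  x_1 = 0.300000 - (-0.973000)/0.270000 = 3.903704
Iteration 2:
  f(3.903704) = 58.488161
  f'(3.903704) = 45.716708
  x_2 = 3.903704 - 58.488161/45.716708 = 2.624343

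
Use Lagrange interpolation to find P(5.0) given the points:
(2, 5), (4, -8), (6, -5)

Lagrange interpolation formula:
P(x) = Σ yᵢ × Lᵢ(x)
where Lᵢ(x) = Π_{j≠i} (x - xⱼ)/(xᵢ - xⱼ)

L_0(5.0) = (5.0 - 4)/(2 - 4) × (5.0 - 6)/(2 - 6) = -0.125000
L_1(5.0) = (5.0 - 2)/(4 - 2) × (5.0 - 6)/(4 - 6) = 0.750000
L_2(5.0) = (5.0 - 2)/(6 - 2) × (5.0 - 4)/(6 - 4) = 0.375000

P(5.0) = 5×L_0(5.0) + (-8)×L_1(5.0) + (-5)×L_2(5.0)
P(5.0) = -8.500000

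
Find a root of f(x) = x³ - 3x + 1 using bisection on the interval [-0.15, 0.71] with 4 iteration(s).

f(x) = x³ - 3x + 1
Initial interval: [-0.15, 0.71]

Iteration 1:
  c_1 = (-0.150000 + 0.710000)/2 = 0.280000
  f(c_1) = f(0.280000) = 0.181952
  f(a) × f(c) ≥ 0, new interval: [0.280000, 0.710000]
Iteration 2:
  c_2 = (0.280000 + 0.710000)/2 = 0.495000
  f(c_2) = f(0.495000) = -0.363713
  f(a) × f(c) < 0, new interval: [0.280000, 0.495000]
Iteration 3:
  c_3 = (0.280000 + 0.495000)/2 = 0.387500
  f(c_3) = f(0.387500) = -0.104314
  f(a) × f(c) < 0, new interval: [0.280000, 0.387500]
Iteration 4:
  c_4 = (0.280000 + 0.387500)/2 = 0.333750
  f(c_4) = f(0.333750) = 0.035926
  f(a) × f(c) ≥ 0, new interval: [0.333750, 0.387500]

After 4 iteration(s), the approximation is c_4 = 0.333750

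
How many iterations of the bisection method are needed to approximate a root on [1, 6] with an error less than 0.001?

We need (b-a)/2^n ≤ 0.001
(6 - 1)/2^n ≤ 0.001
5/2^n ≤ 0.001
2^n ≥ 5000
n ≥ log₂(5000) = 12.29
n ≥ 13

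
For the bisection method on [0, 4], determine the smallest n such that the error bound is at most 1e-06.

We need (b-a)/2^n ≤ 1e-06
(4 - 0)/2^n ≤ 1e-06
4/2^n ≤ 1e-06
2^n ≥ 4000000
n ≥ log₂(4000000) = 21.93
n ≥ 22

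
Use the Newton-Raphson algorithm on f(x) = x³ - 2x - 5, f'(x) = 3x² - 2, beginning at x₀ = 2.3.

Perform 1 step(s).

f(x) = x³ - 2x - 5
f'(x) = 3x² - 2
x₀ = 2.3

Newton-Raphson formula: x_{n+1} = x_n - f(x_n)/f'(x_n)

Iteration 1:
  f(2.300000) = 2.567000
  f'(2.300000) = 13.870000
  x_1 = 2.300000 - 2.567000/13.870000 = 2.114924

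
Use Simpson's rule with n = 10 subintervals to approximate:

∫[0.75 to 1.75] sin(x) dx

f(x) = sin(x)
a = 0.75, b = 1.75, n = 10
h = (b - a)/n = 0.100000

Simpson's rule: (h/3)[f(x₀) + 4f(x₁) + 2f(x₂) + ... + f(xₙ)]

x_0 = 0.7500, f(x_0) = 0.681639, coefficient = 1
x_1 = 0.8500, f(x_1) = 0.751280, coefficient = 4
x_2 = 0.9500, f(x_2) = 0.813416, coefficient = 2
x_3 = 1.0500, f(x_3) = 0.867423, coefficient = 4
x_4 = 1.1500, f(x_4) = 0.912764, coefficient = 2
x_5 = 1.2500, f(x_5) = 0.948985, coefficient = 4
x_6 = 1.3500, f(x_6) = 0.975723, coefficient = 2
x_7 = 1.4500, f(x_7) = 0.992713, coefficient = 4
x_8 = 1.5500, f(x_8) = 0.999784, coefficient = 2
x_9 = 1.6500, f(x_9) = 0.996865, coefficient = 4
x_10 = 1.7500, f(x_10) = 0.983986, coefficient = 1

I ≈ (0.100000/3) × 27.298063 = 0.909935
Exact value: 0.909935
Error: 0.000001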